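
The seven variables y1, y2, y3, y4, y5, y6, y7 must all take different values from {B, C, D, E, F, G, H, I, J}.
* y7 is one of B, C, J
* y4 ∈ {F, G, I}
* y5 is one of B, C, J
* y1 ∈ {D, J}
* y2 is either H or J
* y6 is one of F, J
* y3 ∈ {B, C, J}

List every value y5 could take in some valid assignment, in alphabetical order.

The 3 variables y3, y5, y7 are confined to {B, C, J}, which locks those values in; drop them from y1, y2, y6.
y1 has just one choice, so y1 = D.
y2's domain is down to {H}, so y2 = H.
That leaves y6 = F. So y4 can't be F.
No further eliminations apply; y5 can still be any of B, C, J.

B, C, J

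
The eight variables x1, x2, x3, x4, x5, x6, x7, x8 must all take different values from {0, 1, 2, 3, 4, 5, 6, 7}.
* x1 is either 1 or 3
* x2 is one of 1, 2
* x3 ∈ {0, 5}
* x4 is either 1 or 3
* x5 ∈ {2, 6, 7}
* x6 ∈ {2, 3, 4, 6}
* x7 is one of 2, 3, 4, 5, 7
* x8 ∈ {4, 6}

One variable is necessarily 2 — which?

x2

Among the 8 variables, 0 fits only x3 (and all 8 values in {0, 1, 2, 3, 4, 5, 6, 7} must be used), so x3 = 0.
The 7 still-open variables together cover exactly {1, 2, 3, 4, 5, 6, 7} — 7 values for 7 variables — and 5 appears only in x7's list, so x7 = 5.
Among the 6 still-open variables, 7 fits only x5 (and all 6 values in {1, 2, 3, 4, 6, 7} must be used), so x5 = 7.
The 2 variables x1 and x4 are confined to {1, 3}, which locks those values in; drop them from x2, x6.
So 2 goes to x2.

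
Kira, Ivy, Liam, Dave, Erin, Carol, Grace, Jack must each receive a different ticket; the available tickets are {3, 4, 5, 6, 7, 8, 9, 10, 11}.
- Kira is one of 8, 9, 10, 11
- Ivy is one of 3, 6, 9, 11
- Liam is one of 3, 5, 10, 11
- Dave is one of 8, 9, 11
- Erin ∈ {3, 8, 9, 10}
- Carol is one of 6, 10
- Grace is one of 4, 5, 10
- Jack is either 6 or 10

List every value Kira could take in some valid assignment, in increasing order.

The 8 variables together cover exactly {3, 4, 5, 6, 8, 9, 10, 11} — 8 values for 8 variables — and 4 appears only in Grace's list, so Grace = 4.
Among the 7 still-open variables, 5 fits only Liam (and all 7 values in {3, 5, 6, 8, 9, 10, 11} must be used), so Liam = 5.
The 2 variables Carol and Jack are confined to {6, 10}, which locks those values in; drop them from Kira, Ivy, Erin.
No further eliminations apply; Kira can still be any of 8, 9, 11.

8, 9, 11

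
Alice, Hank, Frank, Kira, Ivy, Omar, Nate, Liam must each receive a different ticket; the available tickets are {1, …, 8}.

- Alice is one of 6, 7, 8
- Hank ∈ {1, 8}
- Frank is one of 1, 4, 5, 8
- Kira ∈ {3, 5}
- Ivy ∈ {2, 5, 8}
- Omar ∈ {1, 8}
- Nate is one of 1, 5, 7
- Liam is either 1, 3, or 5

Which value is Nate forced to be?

7

Among the 8 variables, 2 fits only Ivy (and all 8 values in {1, 2, 3, 4, 5, 6, 7, 8} must be used), so Ivy = 2.
The 7 still-open variables together cover exactly {1, 3, 4, 5, 6, 7, 8} — 7 values for 7 variables — and 4 appears only in Frank's list, so Frank = 4.
Among the 6 still-open variables, 6 fits only Alice (and all 6 values in {1, 3, 5, 6, 7, 8} must be used), so Alice = 6.
Among the 5 still-open variables, 7 fits only Nate (and all 5 values in {1, 3, 5, 7, 8} must be used), so Nate = 7.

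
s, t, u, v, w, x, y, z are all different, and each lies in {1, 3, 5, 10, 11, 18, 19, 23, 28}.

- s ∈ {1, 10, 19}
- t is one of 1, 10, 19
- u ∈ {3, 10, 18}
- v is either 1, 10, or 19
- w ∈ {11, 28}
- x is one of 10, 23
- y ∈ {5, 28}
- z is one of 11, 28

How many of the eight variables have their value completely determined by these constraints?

2

The 2 variables w and z are confined to {11, 28}, which locks those values in; drop them from y.
That leaves y = 5.
The 3 variables s, t, v are confined to {1, 10, 19}, which locks those values in; drop them from u, x.
x has just one choice, so x = 23.
Determined: x=23, y=5. The other variables each still have more than one consistent value. That makes 2.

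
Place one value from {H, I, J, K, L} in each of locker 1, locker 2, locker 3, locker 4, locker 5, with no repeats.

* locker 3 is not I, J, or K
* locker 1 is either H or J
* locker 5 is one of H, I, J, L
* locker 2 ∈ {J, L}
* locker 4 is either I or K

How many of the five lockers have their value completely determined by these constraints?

The 5 variables together cover exactly {H, I, J, K, L} — 5 values for 5 variables — and K appears only in locker 4's list, so locker 4 = K.
Among the 4 still-open variables, I fits only locker 5 (and all 4 values in {H, I, J, L} must be used), so locker 5 = I.
Determined: locker 4=K, locker 5=I. The other lockers each still have more than one consistent value. That makes 2.

2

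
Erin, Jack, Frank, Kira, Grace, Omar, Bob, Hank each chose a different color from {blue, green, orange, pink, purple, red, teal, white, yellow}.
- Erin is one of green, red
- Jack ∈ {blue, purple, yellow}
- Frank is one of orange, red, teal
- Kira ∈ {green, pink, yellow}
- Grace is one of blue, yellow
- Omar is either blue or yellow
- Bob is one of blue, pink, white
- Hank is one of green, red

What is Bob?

white

The 2 variables Erin and Hank are confined to {green, red}, which locks those values in; drop them from Frank, Kira.
The 2 variables Grace and Omar are confined to {blue, yellow}, which locks those values in; drop them from Jack, Kira, Bob.
That leaves Jack = purple.
Kira must be pink (only option left). Remove pink from Bob.
So Bob = white.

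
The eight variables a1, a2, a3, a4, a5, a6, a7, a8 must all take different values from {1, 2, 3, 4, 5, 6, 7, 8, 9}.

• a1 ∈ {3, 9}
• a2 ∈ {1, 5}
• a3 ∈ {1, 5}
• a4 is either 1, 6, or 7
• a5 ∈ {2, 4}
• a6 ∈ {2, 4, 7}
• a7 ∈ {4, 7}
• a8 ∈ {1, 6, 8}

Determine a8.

a2 and a3 share exactly the 2 values {1, 5}; by pigeonhole those values go to them, so strike 1, 5 from a4, a8.
The 3 variables a5, a6, a7 are confined to {2, 4, 7}, which locks those values in; drop them from a4.
a4 has just one choice, so a4 = 6. So a8 can't be 6.
So a8 = 8.

8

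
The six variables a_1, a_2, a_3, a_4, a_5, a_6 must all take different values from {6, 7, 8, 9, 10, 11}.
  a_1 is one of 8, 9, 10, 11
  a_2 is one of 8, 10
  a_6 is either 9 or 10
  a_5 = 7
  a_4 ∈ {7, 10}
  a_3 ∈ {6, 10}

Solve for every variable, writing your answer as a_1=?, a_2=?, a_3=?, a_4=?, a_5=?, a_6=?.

a_1=11, a_2=8, a_3=6, a_4=10, a_5=7, a_6=9

a_5 must be 7 (only option left). Eliminate 7 elsewhere: a_4.
a_4 has just one choice, so a_4 = 10. Remove 10 from a_1, a_2, a_3, a_6.
a_6's domain is down to {9}, so a_6 = 9. Strike 9 from a_1.
a_2 has just one choice, so a_2 = 8. Eliminate 8 elsewhere: a_1.
That leaves a_3 = 6.
That leaves a_1 = 11.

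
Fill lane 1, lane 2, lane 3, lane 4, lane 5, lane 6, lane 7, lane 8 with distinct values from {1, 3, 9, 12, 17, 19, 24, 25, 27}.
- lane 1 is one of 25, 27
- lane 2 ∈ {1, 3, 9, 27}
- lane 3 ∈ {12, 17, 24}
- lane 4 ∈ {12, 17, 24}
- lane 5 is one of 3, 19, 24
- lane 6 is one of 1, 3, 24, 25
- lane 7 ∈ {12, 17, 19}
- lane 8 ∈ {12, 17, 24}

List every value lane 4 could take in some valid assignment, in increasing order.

12, 17, 24

lane 3, lane 4, lane 8 between them cover only {12, 17, 24} — a naked triple. Remove those values from lane 5, lane 6, lane 7.
lane 7 must be 19 (only option left). So lane 5 can't be 19.
lane 5 must be 3 (only option left). Eliminate 3 elsewhere: lane 2, lane 6.
No further eliminations apply; lane 4 can still be any of 12, 17, 24.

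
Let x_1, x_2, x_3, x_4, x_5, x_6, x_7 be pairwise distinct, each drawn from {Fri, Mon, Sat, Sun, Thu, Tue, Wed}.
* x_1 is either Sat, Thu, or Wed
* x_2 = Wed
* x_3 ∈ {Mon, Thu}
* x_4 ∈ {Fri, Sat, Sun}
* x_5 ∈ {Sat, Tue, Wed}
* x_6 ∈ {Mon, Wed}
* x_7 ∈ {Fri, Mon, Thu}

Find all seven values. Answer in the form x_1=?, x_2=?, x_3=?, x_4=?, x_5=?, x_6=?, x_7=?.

x_1=Sat, x_2=Wed, x_3=Thu, x_4=Sun, x_5=Tue, x_6=Mon, x_7=Fri

x_2 has just one choice, so x_2 = Wed. So x_1, x_5, x_6 can't be Wed.
x_6 must be Mon (only option left). Remove Mon from x_3, x_7.
x_3's domain is down to {Thu}, so x_3 = Thu. So x_1, x_7 can't be Thu.
x_7 has just one choice, so x_7 = Fri. So x_4 can't be Fri.
That leaves x_1 = Sat. Strike Sat from x_4, x_5.
x_4's domain is down to {Sun}, so x_4 = Sun.
That leaves x_5 = Tue.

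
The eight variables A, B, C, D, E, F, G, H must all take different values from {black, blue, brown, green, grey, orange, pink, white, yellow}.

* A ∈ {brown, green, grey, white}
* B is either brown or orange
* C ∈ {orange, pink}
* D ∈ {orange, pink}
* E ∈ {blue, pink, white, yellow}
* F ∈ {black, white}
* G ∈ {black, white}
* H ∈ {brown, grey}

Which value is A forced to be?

C and D between them cover only {orange, pink} — a naked pair. Remove those values from B, E.
B must be brown (only option left). Remove brown from A, H.
That leaves H = grey. Eliminate grey elsewhere: A.
F and G share exactly the 2 values {black, white}; by pigeonhole those values go to them, so strike black, white from A, E.
So A = green.

green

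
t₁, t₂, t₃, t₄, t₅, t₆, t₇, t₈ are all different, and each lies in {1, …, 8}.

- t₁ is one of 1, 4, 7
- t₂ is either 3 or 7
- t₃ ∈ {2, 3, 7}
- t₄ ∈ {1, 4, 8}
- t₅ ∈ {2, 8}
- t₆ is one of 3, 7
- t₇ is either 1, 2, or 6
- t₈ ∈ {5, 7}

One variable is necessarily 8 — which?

The 8 variables draw from only 8 values {1, 2, 3, 4, 5, 6, 7, 8}, so each is used; only t₈ can be 5, hence t₈ = 5.
Among the 7 still-open variables, 6 fits only t₇ (and all 7 values in {1, 2, 3, 4, 6, 7, 8} must be used), so t₇ = 6.
The 2 variables t₂ and t₆ are confined to {3, 7}, which locks those values in; drop them from t₁, t₃.
t₃ must be 2 (only option left). Eliminate 2 elsewhere: t₅.
So 8 goes to t₅.

t₅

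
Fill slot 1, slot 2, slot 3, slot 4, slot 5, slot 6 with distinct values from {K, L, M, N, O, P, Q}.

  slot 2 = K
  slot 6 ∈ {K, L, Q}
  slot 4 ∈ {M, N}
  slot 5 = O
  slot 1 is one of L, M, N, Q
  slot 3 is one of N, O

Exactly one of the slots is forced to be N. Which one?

slot 2 must be K (only option left). So slot 6 can't be K.
slot 5 must be O (only option left). Eliminate O elsewhere: slot 3.
So N goes to slot 3.

slot 3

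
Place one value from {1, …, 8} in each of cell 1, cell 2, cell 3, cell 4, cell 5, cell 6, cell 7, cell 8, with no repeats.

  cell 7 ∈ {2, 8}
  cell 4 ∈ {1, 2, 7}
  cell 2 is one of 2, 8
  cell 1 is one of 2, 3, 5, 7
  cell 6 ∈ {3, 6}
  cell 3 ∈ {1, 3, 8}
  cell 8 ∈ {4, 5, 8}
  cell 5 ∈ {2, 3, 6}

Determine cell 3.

The 8 variables draw from only 8 values {1, 2, 3, 4, 5, 6, 7, 8}, so each is used; only cell 8 can be 4, hence cell 8 = 4.
The 7 still-open variables together cover exactly {1, 2, 3, 5, 6, 7, 8} — 7 values for 7 variables — and 5 appears only in cell 1's list, so cell 1 = 5.
The 6 still-open variables together cover exactly {1, 2, 3, 6, 7, 8} — 6 values for 6 variables — and 7 appears only in cell 4's list, so cell 4 = 7.
The 5 still-open variables draw from only 5 values {1, 2, 3, 6, 8}, so each is used; only cell 3 can be 1, hence cell 3 = 1.

1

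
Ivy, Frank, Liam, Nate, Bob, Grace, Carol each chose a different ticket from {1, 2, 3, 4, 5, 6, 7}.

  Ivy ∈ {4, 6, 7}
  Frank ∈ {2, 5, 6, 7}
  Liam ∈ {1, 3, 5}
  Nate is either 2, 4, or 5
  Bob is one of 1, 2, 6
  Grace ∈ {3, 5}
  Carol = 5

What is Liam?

1

Carol's domain is down to {5}, so Carol = 5. Eliminate 5 elsewhere: Frank, Liam, Nate, Grace.
That leaves Grace = 3. So Liam can't be 3.
So Liam = 1.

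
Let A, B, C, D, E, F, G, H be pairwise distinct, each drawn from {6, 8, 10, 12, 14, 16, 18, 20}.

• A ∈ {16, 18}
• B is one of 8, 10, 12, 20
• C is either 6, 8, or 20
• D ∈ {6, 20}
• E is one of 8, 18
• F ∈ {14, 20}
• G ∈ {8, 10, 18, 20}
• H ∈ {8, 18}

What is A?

The 8 variables together cover exactly {6, 8, 10, 12, 14, 16, 18, 20} — 8 values for 8 variables — and 12 appears only in B's list, so B = 12.
Among the 7 still-open variables, 10 fits only G (and all 7 values in {6, 8, 10, 14, 16, 18, 20} must be used), so G = 10.
Among the 6 still-open variables, 14 fits only F (and all 6 values in {6, 8, 14, 16, 18, 20} must be used), so F = 14.
The 5 still-open variables together cover exactly {6, 8, 16, 18, 20} — 5 values for 5 variables — and 16 appears only in A's list, so A = 16.

16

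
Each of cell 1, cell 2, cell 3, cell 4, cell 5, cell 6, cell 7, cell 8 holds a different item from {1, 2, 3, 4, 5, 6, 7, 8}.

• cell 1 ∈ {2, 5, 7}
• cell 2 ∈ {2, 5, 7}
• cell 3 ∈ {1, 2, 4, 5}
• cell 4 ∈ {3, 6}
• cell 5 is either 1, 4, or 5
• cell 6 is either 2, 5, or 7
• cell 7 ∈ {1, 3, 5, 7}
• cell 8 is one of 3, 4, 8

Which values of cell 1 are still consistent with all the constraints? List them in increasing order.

2, 5, 7

The 8 variables draw from only 8 values {1, 2, 3, 4, 5, 6, 7, 8}, so each is used; only cell 4 can be 6, hence cell 4 = 6.
The 7 still-open variables together cover exactly {1, 2, 3, 4, 5, 7, 8} — 7 values for 7 variables — and 8 appears only in cell 8's list, so cell 8 = 8.
The 6 still-open variables together cover exactly {1, 2, 3, 4, 5, 7} — 6 values for 6 variables — and 3 appears only in cell 7's list, so cell 7 = 3.
cell 1, cell 2, cell 6 share exactly the 3 values {2, 5, 7}; by pigeonhole those values go to them, so strike 2, 5, 7 from cell 3, cell 5.
No further eliminations apply; cell 1 can still be any of 2, 5, 7.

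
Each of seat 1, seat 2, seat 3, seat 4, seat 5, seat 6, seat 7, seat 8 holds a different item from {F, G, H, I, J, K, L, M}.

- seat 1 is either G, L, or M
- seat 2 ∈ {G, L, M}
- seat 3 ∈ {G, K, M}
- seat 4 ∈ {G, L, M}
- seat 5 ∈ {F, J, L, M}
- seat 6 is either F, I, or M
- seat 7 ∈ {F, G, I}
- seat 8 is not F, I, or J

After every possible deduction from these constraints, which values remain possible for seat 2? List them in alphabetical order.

G, L, M

Among the 8 variables, H fits only seat 8 (and all 8 values in {F, G, H, I, J, K, L, M} must be used), so seat 8 = H.
Among the 7 still-open variables, J fits only seat 5 (and all 7 values in {F, G, I, J, K, L, M} must be used), so seat 5 = J.
The 6 still-open variables draw from only 6 values {F, G, I, K, L, M}, so each is used; only seat 3 can be K, hence seat 3 = K.
The 3 variables seat 1, seat 2, seat 4 are confined to {G, L, M}, which locks those values in; drop them from seat 6, seat 7.
No further eliminations apply; seat 2 can still be any of G, L, M.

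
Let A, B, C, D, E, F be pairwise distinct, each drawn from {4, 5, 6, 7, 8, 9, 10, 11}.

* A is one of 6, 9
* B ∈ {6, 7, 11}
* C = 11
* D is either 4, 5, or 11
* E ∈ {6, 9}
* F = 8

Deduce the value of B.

7

C must be 11 (only option left). Strike 11 from B, D.
F has just one choice, so F = 8.
A and E share exactly the 2 values {6, 9}; by pigeonhole those values go to them, so strike 6, 9 from B.
So B = 7.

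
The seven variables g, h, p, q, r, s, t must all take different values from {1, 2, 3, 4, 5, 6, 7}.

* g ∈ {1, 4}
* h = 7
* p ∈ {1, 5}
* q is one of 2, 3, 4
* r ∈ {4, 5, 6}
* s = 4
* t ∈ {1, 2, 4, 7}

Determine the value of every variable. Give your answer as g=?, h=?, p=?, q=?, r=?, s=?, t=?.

g=1, h=7, p=5, q=3, r=6, s=4, t=2

h must be 7 (only option left). Eliminate 7 elsewhere: t.
s has just one choice, so s = 4. Strike 4 from g, q, r, t.
g must be 1 (only option left). So p, t can't be 1.
That leaves p = 5. Remove 5 from r.
That leaves r = 6.
That leaves t = 2. Remove 2 from q.
q has just one choice, so q = 3.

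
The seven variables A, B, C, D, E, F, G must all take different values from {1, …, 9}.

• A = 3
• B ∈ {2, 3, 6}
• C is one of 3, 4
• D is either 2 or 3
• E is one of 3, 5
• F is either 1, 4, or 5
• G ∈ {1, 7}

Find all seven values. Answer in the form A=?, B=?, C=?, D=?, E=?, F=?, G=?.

A's domain is down to {3}, so A = 3. So B, C, D, E can't be 3.
C's domain is down to {4}, so C = 4. Strike 4 from F.
D's domain is down to {2}, so D = 2. Remove 2 from B.
E has just one choice, so E = 5. Strike 5 from F.
That leaves F = 1. Eliminate 1 elsewhere: G.
G's domain is down to {7}, so G = 7.
B's domain is down to {6}, so B = 6.

A=3, B=6, C=4, D=2, E=5, F=1, G=7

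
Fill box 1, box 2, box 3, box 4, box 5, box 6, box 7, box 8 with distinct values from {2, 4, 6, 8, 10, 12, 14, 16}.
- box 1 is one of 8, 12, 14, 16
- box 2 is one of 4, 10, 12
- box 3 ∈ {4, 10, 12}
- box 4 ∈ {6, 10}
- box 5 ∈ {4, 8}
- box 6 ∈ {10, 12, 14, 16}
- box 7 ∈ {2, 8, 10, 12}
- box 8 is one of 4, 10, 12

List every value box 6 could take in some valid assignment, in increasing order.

14, 16

Among the 8 variables, 2 fits only box 7 (and all 8 values in {2, 4, 6, 8, 10, 12, 14, 16} must be used), so box 7 = 2.
The 7 still-open variables together cover exactly {4, 6, 8, 10, 12, 14, 16} — 7 values for 7 variables — and 6 appears only in box 4's list, so box 4 = 6.
The 3 variables box 2, box 3, box 8 are confined to {4, 10, 12}, which locks those values in; drop them from box 1, box 5, box 6.
box 5 has just one choice, so box 5 = 8. Strike 8 from box 1.
No further eliminations apply; box 6 can still be any of 14, 16.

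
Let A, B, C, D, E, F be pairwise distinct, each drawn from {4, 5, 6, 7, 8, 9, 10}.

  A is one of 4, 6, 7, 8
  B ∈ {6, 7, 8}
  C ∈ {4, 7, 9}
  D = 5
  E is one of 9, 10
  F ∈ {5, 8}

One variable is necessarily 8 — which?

F

D must be 5 (only option left). Remove 5 from F.
So 8 goes to F.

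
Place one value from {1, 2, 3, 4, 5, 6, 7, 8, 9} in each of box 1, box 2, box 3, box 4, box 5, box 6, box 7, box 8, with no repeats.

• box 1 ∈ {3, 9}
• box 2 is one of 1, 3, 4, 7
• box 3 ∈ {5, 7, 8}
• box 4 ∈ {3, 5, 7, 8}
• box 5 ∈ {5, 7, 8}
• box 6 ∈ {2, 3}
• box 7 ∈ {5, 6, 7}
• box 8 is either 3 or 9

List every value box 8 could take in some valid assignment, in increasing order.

3, 9

box 1 and box 8 share exactly the 2 values {3, 9}; by pigeonhole those values go to them, so strike 3, 9 from box 2, box 4, box 6.
box 6 has just one choice, so box 6 = 2.
box 3, box 4, box 5 between them cover only {5, 7, 8} — a naked triple. Remove those values from box 2, box 7.
box 7 must be 6 (only option left).
No further eliminations apply; box 8 can still be any of 3, 9.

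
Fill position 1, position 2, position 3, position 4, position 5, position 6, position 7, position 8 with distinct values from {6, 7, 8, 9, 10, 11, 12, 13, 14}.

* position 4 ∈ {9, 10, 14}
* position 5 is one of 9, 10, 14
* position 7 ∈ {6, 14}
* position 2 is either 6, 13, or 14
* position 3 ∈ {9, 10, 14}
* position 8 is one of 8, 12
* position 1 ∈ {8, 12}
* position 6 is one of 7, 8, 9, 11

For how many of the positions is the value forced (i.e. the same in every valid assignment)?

2

The 2 variables position 1 and position 8 are confined to {8, 12}, which locks those values in; drop them from position 6.
position 3, position 4, position 5 between them cover only {9, 10, 14} — a naked triple. Remove those values from position 2, position 6, position 7.
position 7 must be 6 (only option left). Remove 6 from position 2.
position 2's domain is down to {13}, so position 2 = 13.
Determined: position 2=13, position 7=6. The other positions each still have more than one consistent value. That makes 2.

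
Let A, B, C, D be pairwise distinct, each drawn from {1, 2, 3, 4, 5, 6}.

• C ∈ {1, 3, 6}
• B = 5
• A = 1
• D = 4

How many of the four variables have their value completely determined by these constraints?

A's domain is down to {1}, so A = 1. Remove 1 from C.
B must be 5 (only option left).
That leaves D = 4.
Determined: A=1, B=5, D=4. The other variables each still have more than one consistent value. That makes 3.

3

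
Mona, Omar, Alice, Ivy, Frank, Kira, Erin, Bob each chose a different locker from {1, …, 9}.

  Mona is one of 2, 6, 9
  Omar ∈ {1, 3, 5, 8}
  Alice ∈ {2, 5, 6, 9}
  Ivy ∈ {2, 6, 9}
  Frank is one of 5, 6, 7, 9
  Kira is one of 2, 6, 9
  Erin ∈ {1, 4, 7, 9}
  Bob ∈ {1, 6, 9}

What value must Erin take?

The 3 variables Mona, Ivy, Kira are confined to {2, 6, 9}, which locks those values in; drop them from Alice, Frank, Erin, Bob.
Alice has just one choice, so Alice = 5. Remove 5 from Omar, Frank.
Frank's domain is down to {7}, so Frank = 7. Strike 7 from Erin.
Bob has just one choice, so Bob = 1. So Omar, Erin can't be 1.
So Erin = 4.

4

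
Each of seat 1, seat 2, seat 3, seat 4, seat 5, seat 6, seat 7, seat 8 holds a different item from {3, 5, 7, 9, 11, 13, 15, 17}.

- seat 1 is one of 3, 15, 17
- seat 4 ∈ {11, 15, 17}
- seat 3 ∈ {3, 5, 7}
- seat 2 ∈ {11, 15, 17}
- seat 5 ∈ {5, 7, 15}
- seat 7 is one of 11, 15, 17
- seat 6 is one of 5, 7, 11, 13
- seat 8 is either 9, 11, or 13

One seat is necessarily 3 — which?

seat 1

The 8 variables draw from only 8 values {3, 5, 7, 9, 11, 13, 15, 17}, so each is used; only seat 8 can be 9, hence seat 8 = 9.
Among the 7 still-open variables, 13 fits only seat 6 (and all 7 values in {3, 5, 7, 11, 13, 15, 17} must be used), so seat 6 = 13.
The 3 variables seat 2, seat 4, seat 7 are confined to {11, 15, 17}, which locks those values in; drop them from seat 1, seat 5.
So 3 goes to seat 1.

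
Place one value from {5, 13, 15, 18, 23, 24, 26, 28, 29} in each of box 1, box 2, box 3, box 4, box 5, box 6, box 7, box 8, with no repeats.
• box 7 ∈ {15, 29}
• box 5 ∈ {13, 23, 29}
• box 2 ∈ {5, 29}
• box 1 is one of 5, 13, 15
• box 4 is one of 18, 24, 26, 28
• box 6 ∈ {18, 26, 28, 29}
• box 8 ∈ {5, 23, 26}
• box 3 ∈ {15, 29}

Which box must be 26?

box 8

The 2 variables box 3 and box 7 are confined to {15, 29}, which locks those values in; drop them from box 1, box 2, box 5, box 6.
box 2 must be 5 (only option left). So box 1, box 8 can't be 5.
box 1 must be 13 (only option left). Strike 13 from box 5.
box 5's domain is down to {23}, so box 5 = 23. Eliminate 23 elsewhere: box 8.
So 26 goes to box 8.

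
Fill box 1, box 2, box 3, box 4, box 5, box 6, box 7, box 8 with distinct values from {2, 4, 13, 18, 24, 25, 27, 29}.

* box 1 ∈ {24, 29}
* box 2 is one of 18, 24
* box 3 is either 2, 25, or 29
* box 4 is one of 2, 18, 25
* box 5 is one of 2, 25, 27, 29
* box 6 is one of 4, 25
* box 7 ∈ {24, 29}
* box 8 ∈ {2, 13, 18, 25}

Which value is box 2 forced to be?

18

The 8 variables draw from only 8 values {2, 4, 13, 18, 24, 25, 27, 29}, so each is used; only box 6 can be 4, hence box 6 = 4.
Among the 7 still-open variables, 13 fits only box 8 (and all 7 values in {2, 13, 18, 24, 25, 27, 29} must be used), so box 8 = 13.
The 6 still-open variables draw from only 6 values {2, 18, 24, 25, 27, 29}, so each is used; only box 5 can be 27, hence box 5 = 27.
box 1 and box 7 share exactly the 2 values {24, 29}; by pigeonhole those values go to them, so strike 24, 29 from box 2, box 3.
So box 2 = 18.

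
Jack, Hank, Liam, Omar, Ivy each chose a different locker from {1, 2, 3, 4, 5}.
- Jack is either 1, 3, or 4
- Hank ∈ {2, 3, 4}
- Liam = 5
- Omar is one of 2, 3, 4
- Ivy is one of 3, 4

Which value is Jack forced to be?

1

Liam's domain is down to {5}, so Liam = 5.
Among the 4 still-open variables, 1 fits only Jack (and all 4 values in {1, 2, 3, 4} must be used), so Jack = 1.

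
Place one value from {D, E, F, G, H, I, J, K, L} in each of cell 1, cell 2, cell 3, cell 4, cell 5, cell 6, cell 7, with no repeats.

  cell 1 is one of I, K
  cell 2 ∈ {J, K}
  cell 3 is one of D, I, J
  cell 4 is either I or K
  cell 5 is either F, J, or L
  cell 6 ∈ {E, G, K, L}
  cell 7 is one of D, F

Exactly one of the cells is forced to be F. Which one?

cell 7

The 2 variables cell 1 and cell 4 are confined to {I, K}, which locks those values in; drop them from cell 2, cell 3, cell 6.
That leaves cell 2 = J. Eliminate J elsewhere: cell 3, cell 5.
cell 3's domain is down to {D}, so cell 3 = D. Strike D from cell 7.
So F goes to cell 7.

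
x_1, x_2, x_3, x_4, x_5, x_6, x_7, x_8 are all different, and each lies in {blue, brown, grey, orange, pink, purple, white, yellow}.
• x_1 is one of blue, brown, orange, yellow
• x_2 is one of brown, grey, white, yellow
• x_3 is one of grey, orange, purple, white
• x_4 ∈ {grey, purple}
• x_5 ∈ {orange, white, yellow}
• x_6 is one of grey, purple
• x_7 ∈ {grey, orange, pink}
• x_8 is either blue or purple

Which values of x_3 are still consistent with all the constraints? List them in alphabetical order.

orange, white

The 8 variables draw from only 8 values {blue, brown, grey, orange, pink, purple, white, yellow}, so each is used; only x_7 can be pink, hence x_7 = pink.
x_4 and x_6 between them cover only {grey, purple} — a naked pair. Remove those values from x_2, x_3, x_8.
x_8's domain is down to {blue}, so x_8 = blue. Strike blue from x_1.
No further eliminations apply; x_3 can still be any of orange, white.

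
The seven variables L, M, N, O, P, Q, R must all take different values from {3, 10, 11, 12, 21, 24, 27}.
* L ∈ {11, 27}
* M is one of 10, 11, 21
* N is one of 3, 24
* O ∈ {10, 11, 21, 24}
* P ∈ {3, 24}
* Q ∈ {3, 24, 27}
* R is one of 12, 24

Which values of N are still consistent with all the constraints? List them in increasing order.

Among the 7 variables, 12 fits only R (and all 7 values in {3, 10, 11, 12, 21, 24, 27} must be used), so R = 12.
N and P share exactly the 2 values {3, 24}; by pigeonhole those values go to them, so strike 3, 24 from O, Q.
Q has just one choice, so Q = 27. Strike 27 from L.
L must be 11 (only option left). Eliminate 11 elsewhere: M, O.
No further eliminations apply; N can still be any of 3, 24.

3, 24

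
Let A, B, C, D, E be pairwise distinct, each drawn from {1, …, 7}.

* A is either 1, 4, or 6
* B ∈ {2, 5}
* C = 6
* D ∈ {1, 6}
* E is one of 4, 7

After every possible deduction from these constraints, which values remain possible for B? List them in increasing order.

C's domain is down to {6}, so C = 6. Strike 6 from A, D.
That leaves D = 1. Eliminate 1 elsewhere: A.
That leaves A = 4. Strike 4 from E.
E must be 7 (only option left).
No further eliminations apply; B can still be any of 2, 5.

2, 5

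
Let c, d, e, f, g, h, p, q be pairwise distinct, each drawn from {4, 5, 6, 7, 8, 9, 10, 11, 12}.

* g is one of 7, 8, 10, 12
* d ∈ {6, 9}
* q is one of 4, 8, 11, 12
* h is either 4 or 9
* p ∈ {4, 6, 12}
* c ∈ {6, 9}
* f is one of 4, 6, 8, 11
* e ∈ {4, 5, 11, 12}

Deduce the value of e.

5

The 2 variables c and d are confined to {6, 9}, which locks those values in; drop them from f, h, p.
h has just one choice, so h = 4. Strike 4 from e, f, p, q.
p's domain is down to {12}, so p = 12. Eliminate 12 elsewhere: e, g, q.
f and q share exactly the 2 values {8, 11}; by pigeonhole those values go to them, so strike 8, 11 from e, g.
So e = 5.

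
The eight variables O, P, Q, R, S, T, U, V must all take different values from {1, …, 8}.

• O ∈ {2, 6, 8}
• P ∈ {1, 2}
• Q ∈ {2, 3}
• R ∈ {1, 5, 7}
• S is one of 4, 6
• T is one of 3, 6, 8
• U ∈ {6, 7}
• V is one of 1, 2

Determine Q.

3

The 8 variables draw from only 8 values {1, 2, 3, 4, 5, 6, 7, 8}, so each is used; only S can be 4, hence S = 4.
Among the 7 still-open variables, 5 fits only R (and all 7 values in {1, 2, 3, 5, 6, 7, 8} must be used), so R = 5.
The 6 still-open variables draw from only 6 values {1, 2, 3, 6, 7, 8}, so each is used; only U can be 7, hence U = 7.
The 2 variables P and V are confined to {1, 2}, which locks those values in; drop them from O, Q.
So Q = 3.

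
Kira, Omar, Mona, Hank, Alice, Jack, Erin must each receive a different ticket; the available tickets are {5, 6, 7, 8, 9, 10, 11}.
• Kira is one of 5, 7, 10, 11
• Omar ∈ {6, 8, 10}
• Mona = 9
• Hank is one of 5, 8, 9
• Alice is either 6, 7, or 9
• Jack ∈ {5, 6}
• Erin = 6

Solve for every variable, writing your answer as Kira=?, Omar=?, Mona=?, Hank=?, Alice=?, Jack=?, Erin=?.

Mona's domain is down to {9}, so Mona = 9. Strike 9 from Hank, Alice.
Erin must be 6 (only option left). Eliminate 6 elsewhere: Omar, Alice, Jack.
Alice must be 7 (only option left). Eliminate 7 elsewhere: Kira.
Jack must be 5 (only option left). Strike 5 from Kira, Hank.
Hank has just one choice, so Hank = 8. So Omar can't be 8.
Omar must be 10 (only option left). Eliminate 10 elsewhere: Kira.
That leaves Kira = 11.

Kira=11, Omar=10, Mona=9, Hank=8, Alice=7, Jack=5, Erin=6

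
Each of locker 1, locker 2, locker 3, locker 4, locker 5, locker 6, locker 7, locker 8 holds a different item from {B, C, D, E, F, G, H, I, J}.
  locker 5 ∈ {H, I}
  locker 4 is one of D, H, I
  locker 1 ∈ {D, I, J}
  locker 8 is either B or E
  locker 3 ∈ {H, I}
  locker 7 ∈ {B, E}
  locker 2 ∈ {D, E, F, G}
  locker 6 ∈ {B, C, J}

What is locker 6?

C

locker 3 and locker 5 share exactly the 2 values {H, I}; by pigeonhole those values go to them, so strike H, I from locker 1, locker 4.
That leaves locker 4 = D. So locker 1, locker 2 can't be D.
locker 1 has just one choice, so locker 1 = J. Strike J from locker 6.
locker 7 and locker 8 share exactly the 2 values {B, E}; by pigeonhole those values go to them, so strike B, E from locker 2, locker 6.
So locker 6 = C.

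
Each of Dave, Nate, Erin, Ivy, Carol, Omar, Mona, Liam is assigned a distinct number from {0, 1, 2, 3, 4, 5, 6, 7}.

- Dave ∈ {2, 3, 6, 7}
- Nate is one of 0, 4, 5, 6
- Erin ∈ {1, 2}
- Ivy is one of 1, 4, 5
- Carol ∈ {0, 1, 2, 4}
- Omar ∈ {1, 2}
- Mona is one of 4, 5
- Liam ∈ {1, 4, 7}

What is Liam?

7

The 8 variables draw from only 8 values {0, 1, 2, 3, 4, 5, 6, 7}, so each is used; only Dave can be 3, hence Dave = 3.
Among the 7 still-open variables, 6 fits only Nate (and all 7 values in {0, 1, 2, 4, 5, 6, 7} must be used), so Nate = 6.
The 6 still-open variables together cover exactly {0, 1, 2, 4, 5, 7} — 6 values for 6 variables — and 0 appears only in Carol's list, so Carol = 0.
Among the 5 still-open variables, 7 fits only Liam (and all 5 values in {1, 2, 4, 5, 7} must be used), so Liam = 7.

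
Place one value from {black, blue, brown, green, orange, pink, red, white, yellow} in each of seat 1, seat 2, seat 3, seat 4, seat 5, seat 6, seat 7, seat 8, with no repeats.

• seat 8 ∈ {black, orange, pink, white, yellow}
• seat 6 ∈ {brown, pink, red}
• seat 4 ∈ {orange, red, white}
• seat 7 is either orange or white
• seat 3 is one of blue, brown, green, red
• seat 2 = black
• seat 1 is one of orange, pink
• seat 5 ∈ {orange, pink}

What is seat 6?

seat 2 has just one choice, so seat 2 = black. So seat 8 can't be black.
The 2 variables seat 1 and seat 5 are confined to {orange, pink}, which locks those values in; drop them from seat 4, seat 6, seat 7, seat 8.
That leaves seat 7 = white. So seat 4, seat 8 can't be white.
That leaves seat 8 = yellow.
That leaves seat 4 = red. So seat 3, seat 6 can't be red.
So seat 6 = brown.

brown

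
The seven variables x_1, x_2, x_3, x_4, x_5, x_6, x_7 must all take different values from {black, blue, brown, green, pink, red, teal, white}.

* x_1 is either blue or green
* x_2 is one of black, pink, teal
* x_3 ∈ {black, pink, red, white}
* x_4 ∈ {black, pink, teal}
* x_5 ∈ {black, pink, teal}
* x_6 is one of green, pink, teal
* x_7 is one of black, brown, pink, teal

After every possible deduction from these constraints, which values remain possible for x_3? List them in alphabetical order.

x_2, x_4, x_5 share exactly the 3 values {black, pink, teal}; by pigeonhole those values go to them, so strike black, pink, teal from x_3, x_6, x_7.
That leaves x_6 = green. Strike green from x_1.
That leaves x_7 = brown.
That leaves x_1 = blue.
No further eliminations apply; x_3 can still be any of red, white.

red, white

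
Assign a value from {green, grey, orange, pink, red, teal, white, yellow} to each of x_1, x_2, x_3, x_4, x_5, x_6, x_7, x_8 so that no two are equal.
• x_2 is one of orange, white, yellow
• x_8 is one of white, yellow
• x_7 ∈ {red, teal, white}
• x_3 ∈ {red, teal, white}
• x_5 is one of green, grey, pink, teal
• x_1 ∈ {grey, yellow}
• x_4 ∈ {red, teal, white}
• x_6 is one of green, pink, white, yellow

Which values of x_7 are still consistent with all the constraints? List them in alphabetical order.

red, teal, white

The 8 variables together cover exactly {green, grey, orange, pink, red, teal, white, yellow} — 8 values for 8 variables — and orange appears only in x_2's list, so x_2 = orange.
x_3, x_4, x_7 share exactly the 3 values {red, teal, white}; by pigeonhole those values go to them, so strike red, teal, white from x_5, x_6, x_8.
x_8 has just one choice, so x_8 = yellow. So x_1, x_6 can't be yellow.
x_1's domain is down to {grey}, so x_1 = grey. Remove grey from x_5.
No further eliminations apply; x_7 can still be any of red, teal, white.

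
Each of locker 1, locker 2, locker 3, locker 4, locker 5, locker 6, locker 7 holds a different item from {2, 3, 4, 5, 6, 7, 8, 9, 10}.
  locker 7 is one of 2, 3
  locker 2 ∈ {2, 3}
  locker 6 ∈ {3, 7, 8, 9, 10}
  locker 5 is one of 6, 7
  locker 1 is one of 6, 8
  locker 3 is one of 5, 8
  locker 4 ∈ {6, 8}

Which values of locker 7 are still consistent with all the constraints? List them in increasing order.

2, 3

The 2 variables locker 1 and locker 4 are confined to {6, 8}, which locks those values in; drop them from locker 3, locker 5, locker 6.
locker 3 has just one choice, so locker 3 = 5.
locker 5's domain is down to {7}, so locker 5 = 7. Remove 7 from locker 6.
The 2 variables locker 2 and locker 7 are confined to {2, 3}, which locks those values in; drop them from locker 6.
No further eliminations apply; locker 7 can still be any of 2, 3.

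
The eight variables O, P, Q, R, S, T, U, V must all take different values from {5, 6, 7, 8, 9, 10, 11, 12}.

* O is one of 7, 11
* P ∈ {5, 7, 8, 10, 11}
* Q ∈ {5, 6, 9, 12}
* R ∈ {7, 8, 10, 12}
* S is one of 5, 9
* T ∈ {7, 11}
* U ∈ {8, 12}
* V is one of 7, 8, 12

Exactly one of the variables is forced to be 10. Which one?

The 8 variables together cover exactly {5, 6, 7, 8, 9, 10, 11, 12} — 8 values for 8 variables — and 6 appears only in Q's list, so Q = 6.
The 7 still-open variables draw from only 7 values {5, 7, 8, 9, 10, 11, 12}, so each is used; only S can be 9, hence S = 9.
The 6 still-open variables draw from only 6 values {5, 7, 8, 10, 11, 12}, so each is used; only P can be 5, hence P = 5.
The 5 still-open variables draw from only 5 values {7, 8, 10, 11, 12}, so each is used; only R can be 10, hence R = 10.

R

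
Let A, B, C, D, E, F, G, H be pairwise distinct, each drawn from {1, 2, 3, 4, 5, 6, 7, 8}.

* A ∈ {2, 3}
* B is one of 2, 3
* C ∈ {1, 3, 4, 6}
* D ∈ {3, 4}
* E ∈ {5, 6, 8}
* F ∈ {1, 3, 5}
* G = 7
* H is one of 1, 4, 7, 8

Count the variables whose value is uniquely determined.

2

G's domain is down to {7}, so G = 7. Eliminate 7 elsewhere: H.
A and B between them cover only {2, 3} — a naked pair. Remove those values from C, D, F.
D must be 4 (only option left). Remove 4 from C, H.
Determined: D=4, G=7. The other variables each still have more than one consistent value. That makes 2.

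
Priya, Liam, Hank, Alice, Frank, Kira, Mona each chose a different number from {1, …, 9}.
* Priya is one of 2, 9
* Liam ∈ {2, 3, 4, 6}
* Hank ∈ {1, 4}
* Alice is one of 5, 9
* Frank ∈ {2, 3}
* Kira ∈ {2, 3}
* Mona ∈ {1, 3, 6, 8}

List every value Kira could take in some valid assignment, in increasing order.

The 2 variables Frank and Kira are confined to {2, 3}, which locks those values in; drop them from Priya, Liam, Mona.
Priya's domain is down to {9}, so Priya = 9. Eliminate 9 elsewhere: Alice.
Alice must be 5 (only option left).
No further eliminations apply; Kira can still be any of 2, 3.

2, 3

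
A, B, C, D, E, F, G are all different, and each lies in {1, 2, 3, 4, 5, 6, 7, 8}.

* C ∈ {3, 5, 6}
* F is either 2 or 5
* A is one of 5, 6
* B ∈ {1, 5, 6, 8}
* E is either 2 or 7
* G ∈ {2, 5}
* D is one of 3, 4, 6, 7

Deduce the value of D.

The 2 variables F and G are confined to {2, 5}, which locks those values in; drop them from A, B, C, E.
A must be 6 (only option left). Strike 6 from B, C, D.
C has just one choice, so C = 3. So D can't be 3.
E must be 7 (only option left). So D can't be 7.
So D = 4.

4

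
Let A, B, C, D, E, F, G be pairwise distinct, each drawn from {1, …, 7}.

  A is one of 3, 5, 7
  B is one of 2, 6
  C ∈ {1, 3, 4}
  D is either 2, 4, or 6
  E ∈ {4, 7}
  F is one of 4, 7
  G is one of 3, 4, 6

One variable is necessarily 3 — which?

G

Among the 7 variables, 1 fits only C (and all 7 values in {1, 2, 3, 4, 5, 6, 7} must be used), so C = 1.
Among the 6 still-open variables, 5 fits only A (and all 6 values in {2, 3, 4, 5, 6, 7} must be used), so A = 5.
The 5 still-open variables draw from only 5 values {2, 3, 4, 6, 7}, so each is used; only G can be 3, hence G = 3.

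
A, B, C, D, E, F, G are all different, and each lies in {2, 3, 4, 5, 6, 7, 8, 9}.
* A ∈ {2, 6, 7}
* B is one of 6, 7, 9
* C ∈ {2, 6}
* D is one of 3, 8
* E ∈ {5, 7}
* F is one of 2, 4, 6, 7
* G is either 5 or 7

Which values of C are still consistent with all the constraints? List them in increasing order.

2, 6

E and G between them cover only {5, 7} — a naked pair. Remove those values from A, B, F.
The 2 variables A and C are confined to {2, 6}, which locks those values in; drop them from B, F.
B's domain is down to {9}, so B = 9.
F must be 4 (only option left).
No further eliminations apply; C can still be any of 2, 6.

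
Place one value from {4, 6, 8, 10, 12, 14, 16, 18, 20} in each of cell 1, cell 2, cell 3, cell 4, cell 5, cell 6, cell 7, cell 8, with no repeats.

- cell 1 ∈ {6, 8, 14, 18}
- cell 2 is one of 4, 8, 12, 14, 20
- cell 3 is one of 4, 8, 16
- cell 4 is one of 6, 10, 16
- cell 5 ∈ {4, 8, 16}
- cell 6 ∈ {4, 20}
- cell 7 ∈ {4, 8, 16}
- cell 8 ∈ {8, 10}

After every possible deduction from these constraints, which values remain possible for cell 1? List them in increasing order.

The 3 variables cell 3, cell 5, cell 7 are confined to {4, 8, 16}, which locks those values in; drop them from cell 1, cell 2, cell 4, cell 6, cell 8.
That leaves cell 6 = 20. Remove 20 from cell 2.
cell 8 has just one choice, so cell 8 = 10. Eliminate 10 elsewhere: cell 4.
That leaves cell 4 = 6. Remove 6 from cell 1.
No further eliminations apply; cell 1 can still be any of 14, 18.

14, 18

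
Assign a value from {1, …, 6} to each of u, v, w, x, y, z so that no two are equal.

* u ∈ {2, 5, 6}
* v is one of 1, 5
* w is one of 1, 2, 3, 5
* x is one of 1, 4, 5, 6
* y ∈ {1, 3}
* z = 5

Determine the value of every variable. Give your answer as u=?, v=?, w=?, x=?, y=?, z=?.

u=6, v=1, w=2, x=4, y=3, z=5

z has just one choice, so z = 5. Strike 5 from u, v, w, x.
v has just one choice, so v = 1. Strike 1 from w, x, y.
That leaves y = 3. Strike 3 from w.
w must be 2 (only option left). Remove 2 from u.
u has just one choice, so u = 6. Remove 6 from x.
x's domain is down to {4}, so x = 4.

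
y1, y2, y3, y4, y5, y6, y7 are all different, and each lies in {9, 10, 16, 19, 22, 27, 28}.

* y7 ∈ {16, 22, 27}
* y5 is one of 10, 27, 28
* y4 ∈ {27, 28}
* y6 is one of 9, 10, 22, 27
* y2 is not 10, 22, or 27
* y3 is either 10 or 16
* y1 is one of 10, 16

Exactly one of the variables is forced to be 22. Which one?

y7

Among the 7 variables, 19 fits only y2 (and all 7 values in {9, 10, 16, 19, 22, 27, 28} must be used), so y2 = 19.
The 6 still-open variables together cover exactly {9, 10, 16, 22, 27, 28} — 6 values for 6 variables — and 9 appears only in y6's list, so y6 = 9.
The 5 still-open variables together cover exactly {10, 16, 22, 27, 28} — 5 values for 5 variables — and 22 appears only in y7's list, so y7 = 22.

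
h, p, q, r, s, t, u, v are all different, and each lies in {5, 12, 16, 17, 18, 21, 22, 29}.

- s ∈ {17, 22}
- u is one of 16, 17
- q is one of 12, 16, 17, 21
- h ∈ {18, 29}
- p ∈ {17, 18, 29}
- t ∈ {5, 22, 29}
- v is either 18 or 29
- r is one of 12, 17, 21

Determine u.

The 8 variables together cover exactly {5, 12, 16, 17, 18, 21, 22, 29} — 8 values for 8 variables — and 5 appears only in t's list, so t = 5.
The 7 still-open variables draw from only 7 values {12, 16, 17, 18, 21, 22, 29}, so each is used; only s can be 22, hence s = 22.
h and v between them cover only {18, 29} — a naked pair. Remove those values from p.
That leaves p = 17. So q, r, u can't be 17.
So u = 16.

16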